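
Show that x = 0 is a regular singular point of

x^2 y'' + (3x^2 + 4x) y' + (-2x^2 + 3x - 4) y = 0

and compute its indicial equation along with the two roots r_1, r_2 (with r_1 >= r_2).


Divide by x^2 to reach normal form y'' + P_1(x) y' + P_2(x) y = 0 with P_1(x) = 3 + 4/x and P_2(x) = -2 + 3/x - 4/x^2.
x = 0 is a singular point because the y'-coefficient 3 + 4/x has a pole at x = 0 and the y-coefficient -2 + 3/x - 4/x^2 has a pole at x = 0.
It is a regular singular point because x P_1(x) = p(x) = 3x + 4 and x^2 P_2(x) = q(x) = -2x^2 + 3x - 4 are polynomials, hence analytic at x = 0.
p(0) = 4,  q(0) = -4.
Indicial equation: r(r-1) + p(0) r + q(0) = 0, i.e. r^2 + (p(0) - 1) r + q(0) = 0, i.e. r^2 + 3 r - 4 = 0.
Discriminant: (3)^2 - 4(-4) = 25, so r = (-3 ± 5)/2.
Solving: r_1 = 1, r_2 = -4.

indicial: r^2 + 3 r - 4 = 0; roots r_1 = 1, r_2 = -4


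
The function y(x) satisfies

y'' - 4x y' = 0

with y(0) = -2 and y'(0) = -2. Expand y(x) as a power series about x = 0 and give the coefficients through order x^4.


Ansatz: y(x) = sum_{n>=0} a_n x^n, so y'(x) = sum_{n>=1} n a_n x^(n-1) and y''(x) = sum_{n>=2} n(n-1) a_n x^(n-2).
Substitute into P(x) y'' + Q(x) y' + R(x) y = 0 with P(x) = 1, Q(x) = -4x, R(x) = 0, and match powers of x.
Initial conditions: a_0 = -2, a_1 = -2.
Setting the coefficient of each power of x to zero and solving order by order (substituting the coefficients already found):
  x^0: 2 a_2 = 0  ->  a_2 = 0
  x^1: 6 a_3 - 4 a_1 = 0  ->  6 a_3 = 4 a_1 = -8  ->  a_3 = -4/3
  x^2: 12 a_4 - 8 a_2 = 0  ->  12 a_4 = 8 a_2 = 0  ->  a_4 = 0
Truncated series: y(x) = -2 - 2 x - (4/3) x^3 + O(x^5).

a_0 = -2; a_1 = -2; a_2 = 0; a_3 = -4/3; a_4 = 0


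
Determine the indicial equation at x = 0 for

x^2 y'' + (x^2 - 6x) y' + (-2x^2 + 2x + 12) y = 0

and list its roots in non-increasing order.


Divide by x^2 to reach normal form y'' + P_1(x) y' + P_2(x) y = 0 with P_1(x) = 1 - 6/x and P_2(x) = -2 + 2/x + 12/x^2.
x = 0 is a singular point because the y'-coefficient 1 - 6/x has a pole at x = 0 and the y-coefficient -2 + 2/x + 12/x^2 has a pole at x = 0.
It is a regular singular point because x P_1(x) = p(x) = x - 6 and x^2 P_2(x) = q(x) = -2x^2 + 2x + 12 are polynomials, hence analytic at x = 0.
p(0) = -6,  q(0) = 12.
Indicial equation: r(r-1) + p(0) r + q(0) = 0, i.e. r^2 + (p(0) - 1) r + q(0) = 0, i.e. r^2 - 7 r + 12 = 0.
Discriminant: (-7)^2 - 4(12) = 1, so r = (7 ± 1)/2.
Solving: r_1 = 4, r_2 = 3.

indicial: r^2 - 7 r + 12 = 0; roots r_1 = 4, r_2 = 3


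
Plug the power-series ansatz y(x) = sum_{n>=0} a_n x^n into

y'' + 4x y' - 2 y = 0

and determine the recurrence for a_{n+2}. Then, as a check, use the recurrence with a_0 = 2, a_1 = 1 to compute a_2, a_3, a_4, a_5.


Substitute y = sum_n a_n x^n.
y''(x) has coefficient (n+2)(n+1) a_{n+2} at x^n;
4 x y'(x) has coefficient 4 n a_n at x^n (shift);
-2 y(x) has coefficient -2 a_n at x^n.
Matching x^n: (n+2)(n+1) a_{n+2} + (4n - 2) a_n = 0.
Thus a_{n+2} = (-4n + 2) / ((n+1)(n+2)) * a_n.

Check with a_0 = 2, a_1 = 1 (apply the recurrence for n = 0, 1, 2, 3): a_0 = 2, a_1 = 1, a_2 = 2, a_3 = -1/3, a_4 = -1, a_5 = 1/6.

a_(n+2) = (-4n + 2) / ((n+1)(n+2)) * a_n; check: a_0 = 2, a_1 = 1, a_2 = 2, a_3 = -1/3, a_4 = -1, a_5 = 1/6


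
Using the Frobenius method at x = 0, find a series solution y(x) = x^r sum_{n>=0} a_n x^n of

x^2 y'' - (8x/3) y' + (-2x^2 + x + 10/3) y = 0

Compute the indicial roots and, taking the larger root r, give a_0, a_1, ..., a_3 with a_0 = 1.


Write in Frobenius form y'' + (p(x)/x) y' + (q(x)/x^2) y = 0:
  p(x) = -8/3,  q(x) = -2x^2 + x + 10/3.
Indicial equation: r(r-1) + (-8/3) r + (10/3) = 0 -> roots r_1 = 2, r_2 = 5/3.
Take r = r_1 = 2. Let y(x) = x^r sum_{n>=0} a_n x^n with a_0 = 1.
Substitute y = x^r sum a_n x^n and match x^{r+n}. The recurrence is
  D(n) a_n + 1 a_{n-1} - 2 a_{n-2} = 0,  where D(n) = (r+n)(r+n-1) + (-8/3)(r+n) + (10/3).
  a_n = [-1 a_{n-1} + 2 a_{n-2}] / D(n).
Since the indicial polynomial factors as (r - r_1)(r - r_2), D(n) = (r_1 + n - r_1)(r_1 + n - r_2) = n(n + 1/3).
Evaluating step by step (a_0 = 1):
  n = 1: D(1) = 1(1 + 1/3) = 4/3; numerator = -1(1) = -1; a_1 = (-1)/(4/3) = -3/4
  n = 2: D(2) = 2(2 + 1/3) = 14/3; numerator = -1(-3/4) + 2(1) = 11/4; a_2 = (11/4)/(14/3) = 33/56
  n = 3: D(3) = 3(3 + 1/3) = 10; numerator = -1(33/56) + 2(-3/4) = -117/56; a_3 = (-117/56)/(10) = -117/560

r = 2; a_0 = 1; a_1 = -3/4; a_2 = 33/56; a_3 = -117/560


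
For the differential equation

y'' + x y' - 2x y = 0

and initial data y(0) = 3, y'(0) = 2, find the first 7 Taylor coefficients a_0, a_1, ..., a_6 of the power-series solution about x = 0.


Ansatz: y(x) = sum_{n>=0} a_n x^n, so y'(x) = sum_{n>=1} n a_n x^(n-1) and y''(x) = sum_{n>=2} n(n-1) a_n x^(n-2).
Substitute into P(x) y'' + Q(x) y' + R(x) y = 0 with P(x) = 1, Q(x) = x, R(x) = -2x, and match powers of x.
Initial conditions: a_0 = 3, a_1 = 2.
Setting the coefficient of each power of x to zero and solving order by order (substituting the coefficients already found):
  x^0: 2 a_2 = 0  ->  a_2 = 0
  x^1: 6 a_3 + a_1 - 2 a_0 = 0  ->  6 a_3 = -a_1 + 2 a_0 = 4  ->  a_3 = 2/3
  x^2: 12 a_4 + 2 a_2 - 2 a_1 = 0  ->  12 a_4 = -2 a_2 + 2 a_1 = 4  ->  a_4 = 1/3
  x^3: 20 a_5 + 3 a_3 - 2 a_2 = 0  ->  20 a_5 = -3 a_3 + 2 a_2 = -2  ->  a_5 = -1/10
  x^4: 30 a_6 + 4 a_4 - 2 a_3 = 0  ->  30 a_6 = -4 a_4 + 2 a_3 = 0  ->  a_6 = 0
Truncated series: y(x) = 3 + 2 x + (2/3) x^3 + (1/3) x^4 - (1/10) x^5 + O(x^7).

a_0 = 3; a_1 = 2; a_2 = 0; a_3 = 2/3; a_4 = 1/3; a_5 = -1/10; a_6 = 0


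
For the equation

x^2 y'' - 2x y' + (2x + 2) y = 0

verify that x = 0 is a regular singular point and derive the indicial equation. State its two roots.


Divide by x^2 to reach normal form y'' + P_1(x) y' + P_2(x) y = 0 with P_1(x) = -2/x and P_2(x) = 2/x + 2/x^2.
x = 0 is a singular point because the y'-coefficient -2/x has a pole at x = 0 and the y-coefficient 2/x + 2/x^2 has a pole at x = 0.
It is a regular singular point because x P_1(x) = p(x) = -2 and x^2 P_2(x) = q(x) = 2x + 2 are polynomials, hence analytic at x = 0.
p(0) = -2,  q(0) = 2.
Indicial equation: r(r-1) + p(0) r + q(0) = 0, i.e. r^2 + (p(0) - 1) r + q(0) = 0, i.e. r^2 - 3 r + 2 = 0.
Discriminant: (-3)^2 - 4(2) = 1, so r = (3 ± 1)/2.
Solving: r_1 = 2, r_2 = 1.

indicial: r^2 - 3 r + 2 = 0; roots r_1 = 2, r_2 = 1


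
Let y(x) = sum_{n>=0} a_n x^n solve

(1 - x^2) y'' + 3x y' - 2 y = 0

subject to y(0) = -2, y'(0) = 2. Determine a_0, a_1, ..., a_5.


Ansatz: y(x) = sum_{n>=0} a_n x^n, so y'(x) = sum_{n>=1} n a_n x^(n-1) and y''(x) = sum_{n>=2} n(n-1) a_n x^(n-2).
Substitute into P(x) y'' + Q(x) y' + R(x) y = 0 with P(x) = 1 - x^2, Q(x) = 3x, R(x) = -2, and match powers of x.
Initial conditions: a_0 = -2, a_1 = 2.
Setting the coefficient of each power of x to zero and solving order by order (substituting the coefficients already found):
  x^0: 2 a_2 - 2 a_0 = 0  ->  2 a_2 = 2 a_0 = -4  ->  a_2 = -2
  x^1: 6 a_3 + a_1 = 0  ->  6 a_3 = -a_1 = -2  ->  a_3 = -1/3
  x^2: 12 a_4 + 2 a_2 = 0  ->  12 a_4 = -2 a_2 = 4  ->  a_4 = 1/3
  x^3: 20 a_5 + a_3 = 0  ->  20 a_5 = -a_3 = 1/3  ->  a_5 = 1/60
Truncated series: y(x) = -2 + 2 x - 2 x^2 - (1/3) x^3 + (1/3) x^4 + (1/60) x^5 + O(x^6).

a_0 = -2; a_1 = 2; a_2 = -2; a_3 = -1/3; a_4 = 1/3; a_5 = 1/60


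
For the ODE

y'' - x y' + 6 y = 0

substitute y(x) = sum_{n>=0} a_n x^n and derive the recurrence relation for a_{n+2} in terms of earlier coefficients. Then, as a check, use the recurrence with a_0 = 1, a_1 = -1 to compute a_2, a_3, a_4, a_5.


Substitute y = sum_n a_n x^n.
y''(x) has coefficient (n+2)(n+1) a_{n+2} at x^n;
-x y'(x) has coefficient -n a_n at x^n (shift);
6 y(x) has coefficient 6 a_n at x^n.
Matching x^n: (n+2)(n+1) a_{n+2} + (-n + 6) a_n = 0.
Thus a_{n+2} = (n - 6) / ((n+1)(n+2)) * a_n.

Check with a_0 = 1, a_1 = -1 (apply the recurrence for n = 0, 1, 2, 3): a_0 = 1, a_1 = -1, a_2 = -3, a_3 = 5/6, a_4 = 1, a_5 = -1/8.

a_(n+2) = (n - 6) / ((n+1)(n+2)) * a_n; check: a_0 = 1, a_1 = -1, a_2 = -3, a_3 = 5/6, a_4 = 1, a_5 = -1/8


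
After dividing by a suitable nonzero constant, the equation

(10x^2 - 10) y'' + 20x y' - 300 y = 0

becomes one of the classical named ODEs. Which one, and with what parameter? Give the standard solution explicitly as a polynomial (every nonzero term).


All three coefficients share the factor -10; dividing through by -10 gives  (1 - x^2) y'' - 2x y' + 30 y = 0.
This matches the Legendre equation (1 - x^2) y'' - 2x y' + n(n+1) y = 0 (note the -2x y' term) with n(n+1) = 30, so n = 5; the polynomial solution is P_5(x).
With y = sum_k a_k x^k, matching x^k gives (k+2)(k+1) a_{k+2} = [k(k+1) - n(n+1)] a_k = (k - 5)(k + 6) a_k. The right side vanishes at k = 5, so the series with the parity of 5 terminates at degree 5.
Standard normalization (P_n(1) = 1): leading coefficient (2n)!/(2^n (n!)^2) = 3628800/(32*14400) = 63/8, so a_5 = 63/8. Work downward with a_k = (k+1)(k+2) a_{k+2} / ((k - 5)(k + 6)):
  a_3 = (4)(5)(63/8) / ((3 - 5)(3 + 6)) = (315/2)/(-18) = -35/4
  a_1 = (2)(3)(-35/4) / ((1 - 5)(1 + 6)) = (-105/2)/(-28) = 15/8
Hence P_5(x) = 63 x^5/8 - 35 x^3/4 + 15 x/8.

P_5(x); series = 63 x^5/8 - 35 x^3/4 + 15 x/8


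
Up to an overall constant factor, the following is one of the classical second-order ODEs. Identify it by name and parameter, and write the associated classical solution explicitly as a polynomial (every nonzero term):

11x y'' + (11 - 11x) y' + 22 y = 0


All three coefficients share the factor 11; dividing through by 11 gives  x y'' + (1 - x) y' + 2 y = 0.
This matches the Laguerre equation x y'' + (1 - x) y' + n y = 0 with n = 2; the polynomial solution is L_2(x).
With y = sum_k a_k x^k, matching x^k gives (k+1)k a_{k+1} + (k+1) a_{k+1} - k a_k + n a_k = 0, i.e. (k+1)^2 a_{k+1} = (k - n) a_k = (k - 2) a_k. The right side vanishes at k = 2, so the series terminates at degree 2.
Standard normalization L_n(0) = 1 gives a_0 = 1. Work upward with a_{k+1} = (k - 2) a_k / (k+1)^2:
  a_1 = (0 - 2)(1) / 1^2 = -2/1 = -2
  a_2 = (1 - 2)(-2) / 2^2 = 2/4 = 1/2
Hence L_2(x) = x^2/2 - 2 x + 1.

L_2(x); series = x^2/2 - 2 x + 1


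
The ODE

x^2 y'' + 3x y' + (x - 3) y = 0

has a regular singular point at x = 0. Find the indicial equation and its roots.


Divide by x^2 to reach normal form y'' + P_1(x) y' + P_2(x) y = 0 with P_1(x) = 3/x and P_2(x) = 1/x - 3/x^2.
x = 0 is a singular point because the y'-coefficient 3/x has a pole at x = 0 and the y-coefficient 1/x - 3/x^2 has a pole at x = 0.
It is a regular singular point because x P_1(x) = p(x) = 3 and x^2 P_2(x) = q(x) = x - 3 are polynomials, hence analytic at x = 0.
p(0) = 3,  q(0) = -3.
Indicial equation: r(r-1) + p(0) r + q(0) = 0, i.e. r^2 + (p(0) - 1) r + q(0) = 0, i.e. r^2 + 2 r - 3 = 0.
Discriminant: (2)^2 - 4(-3) = 16, so r = (-2 ± 4)/2.
Solving: r_1 = 1, r_2 = -3.

indicial: r^2 + 2 r - 3 = 0; roots r_1 = 1, r_2 = -3


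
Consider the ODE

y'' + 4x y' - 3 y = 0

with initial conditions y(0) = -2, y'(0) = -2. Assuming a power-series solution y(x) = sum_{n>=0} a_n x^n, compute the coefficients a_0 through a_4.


Ansatz: y(x) = sum_{n>=0} a_n x^n, so y'(x) = sum_{n>=1} n a_n x^(n-1) and y''(x) = sum_{n>=2} n(n-1) a_n x^(n-2).
Substitute into P(x) y'' + Q(x) y' + R(x) y = 0 with P(x) = 1, Q(x) = 4x, R(x) = -3, and match powers of x.
Initial conditions: a_0 = -2, a_1 = -2.
Setting the coefficient of each power of x to zero and solving order by order (substituting the coefficients already found):
  x^0: 2 a_2 - 3 a_0 = 0  ->  2 a_2 = 3 a_0 = -6  ->  a_2 = -3
  x^1: 6 a_3 + a_1 = 0  ->  6 a_3 = -a_1 = 2  ->  a_3 = 1/3
  x^2: 12 a_4 + 5 a_2 = 0  ->  12 a_4 = -5 a_2 = 15  ->  a_4 = 5/4
Truncated series: y(x) = -2 - 2 x - 3 x^2 + (1/3) x^3 + (5/4) x^4 + O(x^5).

a_0 = -2; a_1 = -2; a_2 = -3; a_3 = 1/3; a_4 = 5/4


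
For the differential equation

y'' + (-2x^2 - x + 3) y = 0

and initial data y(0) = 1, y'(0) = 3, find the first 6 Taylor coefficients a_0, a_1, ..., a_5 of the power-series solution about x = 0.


Ansatz: y(x) = sum_{n>=0} a_n x^n, so y'(x) = sum_{n>=1} n a_n x^(n-1) and y''(x) = sum_{n>=2} n(n-1) a_n x^(n-2).
Substitute into P(x) y'' + Q(x) y' + R(x) y = 0 with P(x) = 1, Q(x) = 0, R(x) = -2x^2 - x + 3, and match powers of x.
Initial conditions: a_0 = 1, a_1 = 3.
Setting the coefficient of each power of x to zero and solving order by order (substituting the coefficients already found):
  x^0: 2 a_2 + 3 a_0 = 0  ->  2 a_2 = -3 a_0 = -3  ->  a_2 = -3/2
  x^1: 6 a_3 + 3 a_1 - a_0 = 0  ->  6 a_3 = -3 a_1 + a_0 = -8  ->  a_3 = -4/3
  x^2: 12 a_4 + 3 a_2 - a_1 - 2 a_0 = 0  ->  12 a_4 = -3 a_2 + a_1 + 2 a_0 = 19/2  ->  a_4 = 19/24
  x^3: 20 a_5 + 3 a_3 - a_2 - 2 a_1 = 0  ->  20 a_5 = -3 a_3 + a_2 + 2 a_1 = 17/2  ->  a_5 = 17/40
Truncated series: y(x) = 1 + 3 x - (3/2) x^2 - (4/3) x^3 + (19/24) x^4 + (17/40) x^5 + O(x^6).

a_0 = 1; a_1 = 3; a_2 = -3/2; a_3 = -4/3; a_4 = 19/24; a_5 = 17/40


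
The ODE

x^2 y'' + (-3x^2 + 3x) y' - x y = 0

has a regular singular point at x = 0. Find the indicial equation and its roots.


Divide by x^2 to reach normal form y'' + P_1(x) y' + P_2(x) y = 0 with P_1(x) = -3 + 3/x and P_2(x) = -1/x.
x = 0 is a singular point because the y'-coefficient -3 + 3/x has a pole at x = 0 and the y-coefficient -1/x has a pole at x = 0.
It is a regular singular point because x P_1(x) = p(x) = 3 - 3x and x^2 P_2(x) = q(x) = -x are polynomials, hence analytic at x = 0.
p(0) = 3,  q(0) = 0.
Indicial equation: r(r-1) + p(0) r + q(0) = 0, i.e. r^2 + (p(0) - 1) r + q(0) = 0, i.e. r^2 + 2 r = 0.
Discriminant: (2)^2 - 4(0) = 4, so r = (-2 ± 2)/2.
Solving: r_1 = 0, r_2 = -2.

indicial: r^2 + 2 r = 0; roots r_1 = 0, r_2 = -2


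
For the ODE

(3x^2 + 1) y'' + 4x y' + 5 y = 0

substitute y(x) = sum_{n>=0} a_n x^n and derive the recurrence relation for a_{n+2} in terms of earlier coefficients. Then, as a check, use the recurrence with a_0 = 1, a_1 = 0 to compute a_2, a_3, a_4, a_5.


Substitute y = sum_n a_n x^n.
(1 + 3 x^2) y'' contributes (n+2)(n+1) a_{n+2} + 3 n(n-1) a_n at x^n.
4 x y'(x) contributes 4 n a_n at x^n.
5 y(x) contributes 5 a_n at x^n.
Matching x^n: (n+2)(n+1) a_{n+2} + (3 n(n-1) + 4 n + 5) a_n = 0.
Thus a_{n+2} = (-3 n(n-1) - 4 n - 5) / ((n+1)(n+2)) * a_n.

Check with a_0 = 1, a_1 = 0 (apply the recurrence for n = 0, 1, 2, 3): a_0 = 1, a_1 = 0, a_2 = -5/2, a_3 = 0, a_4 = 95/24, a_5 = 0.

a_(n+2) = (-3 n(n-1) - 4 n - 5) / ((n+1)(n+2)) * a_n; check: a_0 = 1, a_1 = 0, a_2 = -5/2, a_3 = 0, a_4 = 95/24, a_5 = 0


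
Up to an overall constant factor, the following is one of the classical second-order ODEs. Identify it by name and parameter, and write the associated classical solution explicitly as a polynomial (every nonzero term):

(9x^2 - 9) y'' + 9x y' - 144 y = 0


All three coefficients share the factor -9; dividing through by -9 gives  (1 - x^2) y'' - x y' + 16 y = 0.
This matches the Chebyshev equation (1 - x^2) y'' - x y' + n^2 y = 0 (note the -x y' term, not -2x y') with n^2 = 16, so n = 4; the polynomial solution is T_4(x).
With y = sum_k a_k x^k, matching x^k gives (k+2)(k+1) a_{k+2} = (k^2 - n^2) a_k = (k - 4)(k + 4) a_k. The right side vanishes at k = 4, so the series with the parity of 4 terminates at degree 4.
Standard normalization: leading coefficient of T_n is 2^(n-1), so a_4 = 2^3 = 8. Work downward with a_k = (k+1)(k+2) a_{k+2} / ((k - 4)(k + 4)):
  a_2 = (3)(4)(8) / ((2 - 4)(2 + 4)) = 96/(-12) = -8
  a_0 = (1)(2)(-8) / ((0 - 4)(0 + 4)) = -16/(-16) = 1
Hence T_4(x) = 8 x^4 - 8 x^2 + 1.

T_4(x); series = 8 x^4 - 8 x^2 + 1


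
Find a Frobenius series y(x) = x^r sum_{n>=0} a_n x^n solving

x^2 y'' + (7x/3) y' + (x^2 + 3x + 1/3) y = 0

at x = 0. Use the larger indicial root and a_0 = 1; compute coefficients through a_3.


Write in Frobenius form y'' + (p(x)/x) y' + (q(x)/x^2) y = 0:
  p(x) = 7/3,  q(x) = x^2 + 3x + 1/3.
Indicial equation: r(r-1) + (7/3) r + (1/3) = 0 -> roots r_1 = -1/3, r_2 = -1.
Take r = r_1 = -1/3. Let y(x) = x^r sum_{n>=0} a_n x^n with a_0 = 1.
Substitute y = x^r sum a_n x^n and match x^{r+n}. The recurrence is
  D(n) a_n + 3 a_{n-1} + 1 a_{n-2} = 0,  where D(n) = (r+n)(r+n-1) + (7/3)(r+n) + (1/3).
  a_n = [-3 a_{n-1} - 1 a_{n-2}] / D(n).
Since the indicial polynomial factors as (r - r_1)(r - r_2), D(n) = (r_1 + n - r_1)(r_1 + n - r_2) = n(n + 2/3).
Evaluating step by step (a_0 = 1):
  n = 1: D(1) = 1(1 + 2/3) = 5/3; numerator = -3(1) = -3; a_1 = (-3)/(5/3) = -9/5
  n = 2: D(2) = 2(2 + 2/3) = 16/3; numerator = -3(-9/5) - 1(1) = 22/5; a_2 = (22/5)/(16/3) = 33/40
  n = 3: D(3) = 3(3 + 2/3) = 11; numerator = -3(33/40) - 1(-9/5) = -27/40; a_3 = (-27/40)/(11) = -27/440

r = -1/3; a_0 = 1; a_1 = -9/5; a_2 = 33/40; a_3 = -27/440


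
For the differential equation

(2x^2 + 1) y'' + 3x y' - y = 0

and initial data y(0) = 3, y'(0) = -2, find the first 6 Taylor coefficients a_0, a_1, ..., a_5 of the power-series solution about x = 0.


Ansatz: y(x) = sum_{n>=0} a_n x^n, so y'(x) = sum_{n>=1} n a_n x^(n-1) and y''(x) = sum_{n>=2} n(n-1) a_n x^(n-2).
Substitute into P(x) y'' + Q(x) y' + R(x) y = 0 with P(x) = 2x^2 + 1, Q(x) = 3x, R(x) = -1, and match powers of x.
Initial conditions: a_0 = 3, a_1 = -2.
Setting the coefficient of each power of x to zero and solving order by order (substituting the coefficients already found):
  x^0: 2 a_2 - a_0 = 0  ->  2 a_2 = a_0 = 3  ->  a_2 = 3/2
  x^1: 6 a_3 + 2 a_1 = 0  ->  6 a_3 = -2 a_1 = 4  ->  a_3 = 2/3
  x^2: 12 a_4 + 9 a_2 = 0  ->  12 a_4 = -9 a_2 = -27/2  ->  a_4 = -9/8
  x^3: 20 a_5 + 20 a_3 = 0  ->  20 a_5 = -20 a_3 = -40/3  ->  a_5 = -2/3
Truncated series: y(x) = 3 - 2 x + (3/2) x^2 + (2/3) x^3 - (9/8) x^4 - (2/3) x^5 + O(x^6).

a_0 = 3; a_1 = -2; a_2 = 3/2; a_3 = 2/3; a_4 = -9/8; a_5 = -2/3


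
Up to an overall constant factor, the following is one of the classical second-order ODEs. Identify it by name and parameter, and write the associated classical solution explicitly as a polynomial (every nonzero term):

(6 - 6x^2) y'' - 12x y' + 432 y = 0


All three coefficients share the factor 6; dividing through by 6 gives  (1 - x^2) y'' - 2x y' + 72 y = 0.
This matches the Legendre equation (1 - x^2) y'' - 2x y' + n(n+1) y = 0 (note the -2x y' term) with n(n+1) = 72, so n = 8; the polynomial solution is P_8(x).
With y = sum_k a_k x^k, matching x^k gives (k+2)(k+1) a_{k+2} = [k(k+1) - n(n+1)] a_k = (k - 8)(k + 9) a_k. The right side vanishes at k = 8, so the series with the parity of 8 terminates at degree 8.
Standard normalization (P_n(1) = 1): leading coefficient (2n)!/(2^n (n!)^2) = 20922789888000/(256*1625702400) = 6435/128, so a_8 = 6435/128. Work downward with a_k = (k+1)(k+2) a_{k+2} / ((k - 8)(k + 9)):
  a_6 = (7)(8)(6435/128) / ((6 - 8)(6 + 9)) = (45045/16)/(-30) = -3003/32
  a_4 = (5)(6)(-3003/32) / ((4 - 8)(4 + 9)) = (-45045/16)/(-52) = 3465/64
  a_2 = (3)(4)(3465/64) / ((2 - 8)(2 + 9)) = (10395/16)/(-66) = -315/32
  a_0 = (1)(2)(-315/32) / ((0 - 8)(0 + 9)) = (-315/16)/(-72) = 35/128
Hence P_8(x) = 6435 x^8/128 - 3003 x^6/32 + 3465 x^4/64 - 315 x^2/32 + 35/128.

P_8(x); series = 6435 x^8/128 - 3003 x^6/32 + 3465 x^4/64 - 315 x^2/32 + 35/128


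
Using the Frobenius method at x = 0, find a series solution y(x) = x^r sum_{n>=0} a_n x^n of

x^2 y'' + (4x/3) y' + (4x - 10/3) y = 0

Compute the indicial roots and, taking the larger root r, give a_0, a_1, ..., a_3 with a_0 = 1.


Write in Frobenius form y'' + (p(x)/x) y' + (q(x)/x^2) y = 0:
  p(x) = 4/3,  q(x) = 4x - 10/3.
Indicial equation: r(r-1) + (4/3) r + (-10/3) = 0 -> roots r_1 = 5/3, r_2 = -2.
Take r = r_1 = 5/3. Let y(x) = x^r sum_{n>=0} a_n x^n with a_0 = 1.
Substitute y = x^r sum a_n x^n and match x^{r+n}. The recurrence is
  D(n) a_n + 4 a_{n-1} = 0,  where D(n) = (r+n)(r+n-1) + (4/3)(r+n) + (-10/3).
  a_n = -4 / D(n) * a_{n-1}.
Since the indicial polynomial factors as (r - r_1)(r - r_2), D(n) = (r_1 + n - r_1)(r_1 + n - r_2) = n(n + 11/3).
Evaluating step by step (a_0 = 1):
  n = 1: D(1) = 1(1 + 11/3) = 14/3; numerator = -4(1) = -4; a_1 = (-4)/(14/3) = -6/7
  n = 2: D(2) = 2(2 + 11/3) = 34/3; numerator = -4(-6/7) = 24/7; a_2 = (24/7)/(34/3) = 36/119
  n = 3: D(3) = 3(3 + 11/3) = 20; numerator = -4(36/119) = -144/119; a_3 = (-144/119)/(20) = -36/595

r = 5/3; a_0 = 1; a_1 = -6/7; a_2 = 36/119; a_3 = -36/595


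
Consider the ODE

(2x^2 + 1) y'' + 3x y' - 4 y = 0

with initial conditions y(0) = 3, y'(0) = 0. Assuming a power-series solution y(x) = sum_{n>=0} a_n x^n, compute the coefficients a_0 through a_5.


Ansatz: y(x) = sum_{n>=0} a_n x^n, so y'(x) = sum_{n>=1} n a_n x^(n-1) and y''(x) = sum_{n>=2} n(n-1) a_n x^(n-2).
Substitute into P(x) y'' + Q(x) y' + R(x) y = 0 with P(x) = 2x^2 + 1, Q(x) = 3x, R(x) = -4, and match powers of x.
Initial conditions: a_0 = 3, a_1 = 0.
Setting the coefficient of each power of x to zero and solving order by order (substituting the coefficients already found):
  x^0: 2 a_2 - 4 a_0 = 0  ->  2 a_2 = 4 a_0 = 12  ->  a_2 = 6
  x^1: 6 a_3 - a_1 = 0  ->  6 a_3 = a_1 = 0  ->  a_3 = 0
  x^2: 12 a_4 + 6 a_2 = 0  ->  12 a_4 = -6 a_2 = -36  ->  a_4 = -3
  x^3: 20 a_5 + 17 a_3 = 0  ->  20 a_5 = -17 a_3 = 0  ->  a_5 = 0
Truncated series: y(x) = 3 + 6 x^2 - 3 x^4 + O(x^6).

a_0 = 3; a_1 = 0; a_2 = 6; a_3 = 0; a_4 = -3; a_5 = 0


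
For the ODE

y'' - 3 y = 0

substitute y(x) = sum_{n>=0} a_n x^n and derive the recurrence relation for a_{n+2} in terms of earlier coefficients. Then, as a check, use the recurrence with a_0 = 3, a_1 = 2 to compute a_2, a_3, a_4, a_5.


Substitute y = sum_n a_n x^n into y'' + (const) y = 0.
y''(x) = sum_{n>=0} (n+2)(n+1) a_{n+2} x^n.
The ODE becomes sum_n [(n+2)(n+1) a_{n+2} - 3 a_n] x^n = 0.
Setting each coefficient to zero gives the recurrence:
  (n+2)(n+1) a_{n+2} - 3 a_n = 0,
  a_{n+2} = 3 / ((n+1)(n+2)) a_n.

Check with a_0 = 3, a_1 = 2 (apply the recurrence for n = 0, 1, 2, 3): a_0 = 3, a_1 = 2, a_2 = 9/2, a_3 = 1, a_4 = 9/8, a_5 = 3/20.

a_{n+2} = 3/((n+1)(n+2)) * a_n; check: a_0 = 3, a_1 = 2, a_2 = 9/2, a_3 = 1, a_4 = 9/8, a_5 = 3/20


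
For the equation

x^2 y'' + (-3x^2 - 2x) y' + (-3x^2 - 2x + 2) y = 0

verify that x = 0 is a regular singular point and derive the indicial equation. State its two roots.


Divide by x^2 to reach normal form y'' + P_1(x) y' + P_2(x) y = 0 with P_1(x) = -3 - 2/x and P_2(x) = -3 - 2/x + 2/x^2.
x = 0 is a singular point because the y'-coefficient -3 - 2/x has a pole at x = 0 and the y-coefficient -3 - 2/x + 2/x^2 has a pole at x = 0.
It is a regular singular point because x P_1(x) = p(x) = -3x - 2 and x^2 P_2(x) = q(x) = -3x^2 - 2x + 2 are polynomials, hence analytic at x = 0.
p(0) = -2,  q(0) = 2.
Indicial equation: r(r-1) + p(0) r + q(0) = 0, i.e. r^2 + (p(0) - 1) r + q(0) = 0, i.e. r^2 - 3 r + 2 = 0.
Discriminant: (-3)^2 - 4(2) = 1, so r = (3 ± 1)/2.
Solving: r_1 = 2, r_2 = 1.

indicial: r^2 - 3 r + 2 = 0; roots r_1 = 2, r_2 = 1


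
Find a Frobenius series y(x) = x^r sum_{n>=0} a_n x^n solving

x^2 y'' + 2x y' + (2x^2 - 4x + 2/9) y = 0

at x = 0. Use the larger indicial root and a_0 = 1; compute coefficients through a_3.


Write in Frobenius form y'' + (p(x)/x) y' + (q(x)/x^2) y = 0:
  p(x) = 2,  q(x) = 2x^2 - 4x + 2/9.
Indicial equation: r(r-1) + (2) r + (2/9) = 0 -> roots r_1 = -1/3, r_2 = -2/3.
Take r = r_1 = -1/3. Let y(x) = x^r sum_{n>=0} a_n x^n with a_0 = 1.
Substitute y = x^r sum a_n x^n and match x^{r+n}. The recurrence is
  D(n) a_n - 4 a_{n-1} + 2 a_{n-2} = 0,  where D(n) = (r+n)(r+n-1) + (2)(r+n) + (2/9).
  a_n = [4 a_{n-1} - 2 a_{n-2}] / D(n).
Since the indicial polynomial factors as (r - r_1)(r - r_2), D(n) = (r_1 + n - r_1)(r_1 + n - r_2) = n(n + 1/3).
Evaluating step by step (a_0 = 1):
  n = 1: D(1) = 1(1 + 1/3) = 4/3; numerator = 4(1) = 4; a_1 = (4)/(4/3) = 3
  n = 2: D(2) = 2(2 + 1/3) = 14/3; numerator = 4(3) - 2(1) = 10; a_2 = (10)/(14/3) = 15/7
  n = 3: D(3) = 3(3 + 1/3) = 10; numerator = 4(15/7) - 2(3) = 18/7; a_3 = (18/7)/(10) = 9/35

r = -1/3; a_0 = 1; a_1 = 3; a_2 = 15/7; a_3 = 9/35


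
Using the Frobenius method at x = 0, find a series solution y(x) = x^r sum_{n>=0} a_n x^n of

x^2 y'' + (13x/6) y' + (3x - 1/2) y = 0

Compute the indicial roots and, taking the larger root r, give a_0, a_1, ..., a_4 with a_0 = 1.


Write in Frobenius form y'' + (p(x)/x) y' + (q(x)/x^2) y = 0:
  p(x) = 13/6,  q(x) = 3x - 1/2.
Indicial equation: r(r-1) + (13/6) r + (-1/2) = 0 -> roots r_1 = 1/3, r_2 = -3/2.
Take r = r_1 = 1/3. Let y(x) = x^r sum_{n>=0} a_n x^n with a_0 = 1.
Substitute y = x^r sum a_n x^n and match x^{r+n}. The recurrence is
  D(n) a_n + 3 a_{n-1} = 0,  where D(n) = (r+n)(r+n-1) + (13/6)(r+n) + (-1/2).
  a_n = -3 / D(n) * a_{n-1}.
Since the indicial polynomial factors as (r - r_1)(r - r_2), D(n) = (r_1 + n - r_1)(r_1 + n - r_2) = n(n + 11/6).
Evaluating step by step (a_0 = 1):
  n = 1: D(1) = 1(1 + 11/6) = 17/6; numerator = -3(1) = -3; a_1 = (-3)/(17/6) = -18/17
  n = 2: D(2) = 2(2 + 11/6) = 23/3; numerator = -3(-18/17) = 54/17; a_2 = (54/17)/(23/3) = 162/391
  n = 3: D(3) = 3(3 + 11/6) = 29/2; numerator = -3(162/391) = -486/391; a_3 = (-486/391)/(29/2) = -972/11339
  n = 4: D(4) = 4(4 + 11/6) = 70/3; numerator = -3(-972/11339) = 2916/11339; a_4 = (2916/11339)/(70/3) = 4374/396865

r = 1/3; a_0 = 1; a_1 = -18/17; a_2 = 162/391; a_3 = -972/11339; a_4 = 4374/396865


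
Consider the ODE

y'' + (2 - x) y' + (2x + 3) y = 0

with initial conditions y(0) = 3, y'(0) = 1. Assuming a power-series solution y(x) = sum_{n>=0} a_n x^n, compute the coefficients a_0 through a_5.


Ansatz: y(x) = sum_{n>=0} a_n x^n, so y'(x) = sum_{n>=1} n a_n x^(n-1) and y''(x) = sum_{n>=2} n(n-1) a_n x^(n-2).
Substitute into P(x) y'' + Q(x) y' + R(x) y = 0 with P(x) = 1, Q(x) = 2 - x, R(x) = 2x + 3, and match powers of x.
Initial conditions: a_0 = 3, a_1 = 1.
Setting the coefficient of each power of x to zero and solving order by order (substituting the coefficients already found):
  x^0: 2 a_2 + 2 a_1 + 3 a_0 = 0  ->  2 a_2 = -2 a_1 - 3 a_0 = -11  ->  a_2 = -11/2
  x^1: 6 a_3 + 4 a_2 + 2 a_1 + 2 a_0 = 0  ->  6 a_3 = -4 a_2 - 2 a_1 - 2 a_0 = 14  ->  a_3 = 7/3
  x^2: 12 a_4 + 6 a_3 + a_2 + 2 a_1 = 0  ->  12 a_4 = -6 a_3 - a_2 - 2 a_1 = -21/2  ->  a_4 = -7/8
  x^3: 20 a_5 + 8 a_4 + 2 a_2 = 0  ->  20 a_5 = -8 a_4 - 2 a_2 = 18  ->  a_5 = 9/10
Truncated series: y(x) = 3 + x - (11/2) x^2 + (7/3) x^3 - (7/8) x^4 + (9/10) x^5 + O(x^6).

a_0 = 3; a_1 = 1; a_2 = -11/2; a_3 = 7/3; a_4 = -7/8; a_5 = 9/10


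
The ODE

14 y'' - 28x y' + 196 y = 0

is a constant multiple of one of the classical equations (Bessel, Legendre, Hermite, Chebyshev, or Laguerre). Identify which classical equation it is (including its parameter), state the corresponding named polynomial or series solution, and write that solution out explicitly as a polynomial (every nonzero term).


All three coefficients share the factor 14; dividing through by 14 gives  y'' - 2x y' + 14 y = 0.
This matches the Hermite equation y'' - 2x y' + 2n y = 0 with 2n = 14, so n = 7; the polynomial solution is H_7(x).
With y = sum_k a_k x^k, matching x^k gives (k+2)(k+1) a_{k+2} = 2(k - n) a_k = 2(k - 7) a_k. The right side vanishes at k = 7, so the series with the parity of 7 terminates at degree 7.
Standard normalization: leading coefficient of H_n is 2^n, so a_7 = 2^7 = 128. Work downward with a_k = (k+1)(k+2) a_{k+2} / (2(k - n)):
  a_5 = (6)(7)(128) / (2(5 - 7)) = 5376/(-4) = -1344
  a_3 = (4)(5)(-1344) / (2(3 - 7)) = -26880/(-8) = 3360
  a_1 = (2)(3)(3360) / (2(1 - 7)) = 20160/(-12) = -1680
Hence H_7(x) = 128 x^7 - 1344 x^5 + 3360 x^3 - 1680 x.

H_7(x); series = 128 x^7 - 1344 x^5 + 3360 x^3 - 1680 x


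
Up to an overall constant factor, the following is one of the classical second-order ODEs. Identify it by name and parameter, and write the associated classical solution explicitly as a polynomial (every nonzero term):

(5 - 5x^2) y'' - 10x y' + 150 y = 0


All three coefficients share the factor 5; dividing through by 5 gives  (1 - x^2) y'' - 2x y' + 30 y = 0.
This matches the Legendre equation (1 - x^2) y'' - 2x y' + n(n+1) y = 0 (note the -2x y' term) with n(n+1) = 30, so n = 5; the polynomial solution is P_5(x).
With y = sum_k a_k x^k, matching x^k gives (k+2)(k+1) a_{k+2} = [k(k+1) - n(n+1)] a_k = (k - 5)(k + 6) a_k. The right side vanishes at k = 5, so the series with the parity of 5 terminates at degree 5.
Standard normalization (P_n(1) = 1): leading coefficient (2n)!/(2^n (n!)^2) = 3628800/(32*14400) = 63/8, so a_5 = 63/8. Work downward with a_k = (k+1)(k+2) a_{k+2} / ((k - 5)(k + 6)):
  a_3 = (4)(5)(63/8) / ((3 - 5)(3 + 6)) = (315/2)/(-18) = -35/4
  a_1 = (2)(3)(-35/4) / ((1 - 5)(1 + 6)) = (-105/2)/(-28) = 15/8
Hence P_5(x) = 63 x^5/8 - 35 x^3/4 + 15 x/8.

P_5(x); series = 63 x^5/8 - 35 x^3/4 + 15 x/8


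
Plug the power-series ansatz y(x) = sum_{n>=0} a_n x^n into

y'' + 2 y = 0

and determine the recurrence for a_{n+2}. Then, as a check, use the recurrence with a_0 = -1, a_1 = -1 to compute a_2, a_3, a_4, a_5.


Substitute y = sum_n a_n x^n into y'' + (const) y = 0.
y''(x) = sum_{n>=0} (n+2)(n+1) a_{n+2} x^n.
The ODE becomes sum_n [(n+2)(n+1) a_{n+2} + 2 a_n] x^n = 0.
Setting each coefficient to zero gives the recurrence:
  (n+2)(n+1) a_{n+2} + 2 a_n = 0,
  a_{n+2} = -2 / ((n+1)(n+2)) a_n.

Check with a_0 = -1, a_1 = -1 (apply the recurrence for n = 0, 1, 2, 3): a_0 = -1, a_1 = -1, a_2 = 1, a_3 = 1/3, a_4 = -1/6, a_5 = -1/30.

a_{n+2} = -2/((n+1)(n+2)) * a_n; check: a_0 = -1, a_1 = -1, a_2 = 1, a_3 = 1/3, a_4 = -1/6, a_5 = -1/30


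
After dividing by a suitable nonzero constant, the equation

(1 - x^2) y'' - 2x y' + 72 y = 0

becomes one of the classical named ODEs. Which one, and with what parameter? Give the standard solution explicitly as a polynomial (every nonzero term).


The equation is already in a standard form:  (1 - x^2) y'' - 2x y' + 72 y = 0.
This matches the Legendre equation (1 - x^2) y'' - 2x y' + n(n+1) y = 0 (note the -2x y' term) with n(n+1) = 72, so n = 8; the polynomial solution is P_8(x).
With y = sum_k a_k x^k, matching x^k gives (k+2)(k+1) a_{k+2} = [k(k+1) - n(n+1)] a_k = (k - 8)(k + 9) a_k. The right side vanishes at k = 8, so the series with the parity of 8 terminates at degree 8.
Standard normalization (P_n(1) = 1): leading coefficient (2n)!/(2^n (n!)^2) = 20922789888000/(256*1625702400) = 6435/128, so a_8 = 6435/128. Work downward with a_k = (k+1)(k+2) a_{k+2} / ((k - 8)(k + 9)):
  a_6 = (7)(8)(6435/128) / ((6 - 8)(6 + 9)) = (45045/16)/(-30) = -3003/32
  a_4 = (5)(6)(-3003/32) / ((4 - 8)(4 + 9)) = (-45045/16)/(-52) = 3465/64
  a_2 = (3)(4)(3465/64) / ((2 - 8)(2 + 9)) = (10395/16)/(-66) = -315/32
  a_0 = (1)(2)(-315/32) / ((0 - 8)(0 + 9)) = (-315/16)/(-72) = 35/128
Hence P_8(x) = 6435 x^8/128 - 3003 x^6/32 + 3465 x^4/64 - 315 x^2/32 + 35/128.

P_8(x); series = 6435 x^8/128 - 3003 x^6/32 + 3465 x^4/64 - 315 x^2/32 + 35/128


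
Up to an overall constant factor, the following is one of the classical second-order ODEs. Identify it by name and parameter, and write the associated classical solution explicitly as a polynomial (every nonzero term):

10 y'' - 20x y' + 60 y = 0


All three coefficients share the factor 10; dividing through by 10 gives  y'' - 2x y' + 6 y = 0.
This matches the Hermite equation y'' - 2x y' + 2n y = 0 with 2n = 6, so n = 3; the polynomial solution is H_3(x).
With y = sum_k a_k x^k, matching x^k gives (k+2)(k+1) a_{k+2} = 2(k - n) a_k = 2(k - 3) a_k. The right side vanishes at k = 3, so the series with the parity of 3 terminates at degree 3.
Standard normalization: leading coefficient of H_n is 2^n, so a_3 = 2^3 = 8. Work downward with a_k = (k+1)(k+2) a_{k+2} / (2(k - n)):
  a_1 = (2)(3)(8) / (2(1 - 3)) = 48/(-4) = -12
Hence H_3(x) = 8 x^3 - 12 x.

H_3(x); series = 8 x^3 - 12 x


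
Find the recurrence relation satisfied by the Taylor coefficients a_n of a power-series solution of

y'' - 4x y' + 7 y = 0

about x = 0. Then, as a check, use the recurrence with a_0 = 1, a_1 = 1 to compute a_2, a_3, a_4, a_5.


Substitute y = sum_n a_n x^n.
y''(x) has coefficient (n+2)(n+1) a_{n+2} at x^n;
-4 x y'(x) has coefficient -4 n a_n at x^n (shift);
7 y(x) has coefficient 7 a_n at x^n.
Matching x^n: (n+2)(n+1) a_{n+2} + (-4n + 7) a_n = 0.
Thus a_{n+2} = (4n - 7) / ((n+1)(n+2)) * a_n.

Check with a_0 = 1, a_1 = 1 (apply the recurrence for n = 0, 1, 2, 3): a_0 = 1, a_1 = 1, a_2 = -7/2, a_3 = -1/2, a_4 = -7/24, a_5 = -1/8.

a_(n+2) = (4n - 7) / ((n+1)(n+2)) * a_n; check: a_0 = 1, a_1 = 1, a_2 = -7/2, a_3 = -1/2, a_4 = -7/24, a_5 = -1/8


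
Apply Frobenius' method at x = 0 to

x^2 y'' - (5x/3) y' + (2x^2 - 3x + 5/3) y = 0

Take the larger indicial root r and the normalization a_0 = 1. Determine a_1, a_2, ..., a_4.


Write in Frobenius form y'' + (p(x)/x) y' + (q(x)/x^2) y = 0:
  p(x) = -5/3,  q(x) = 2x^2 - 3x + 5/3.
Indicial equation: r(r-1) + (-5/3) r + (5/3) = 0 -> roots r_1 = 5/3, r_2 = 1.
Take r = r_1 = 5/3. Let y(x) = x^r sum_{n>=0} a_n x^n with a_0 = 1.
Substitute y = x^r sum a_n x^n and match x^{r+n}. The recurrence is
  D(n) a_n - 3 a_{n-1} + 2 a_{n-2} = 0,  where D(n) = (r+n)(r+n-1) + (-5/3)(r+n) + (5/3).
  a_n = [3 a_{n-1} - 2 a_{n-2}] / D(n).
Since the indicial polynomial factors as (r - r_1)(r - r_2), D(n) = (r_1 + n - r_1)(r_1 + n - r_2) = n(n + 2/3).
Evaluating step by step (a_0 = 1):
  n = 1: D(1) = 1(1 + 2/3) = 5/3; numerator = 3(1) = 3; a_1 = (3)/(5/3) = 9/5
  n = 2: D(2) = 2(2 + 2/3) = 16/3; numerator = 3(9/5) - 2(1) = 17/5; a_2 = (17/5)/(16/3) = 51/80
  n = 3: D(3) = 3(3 + 2/3) = 11; numerator = 3(51/80) - 2(9/5) = -27/16; a_3 = (-27/16)/(11) = -27/176
  n = 4: D(4) = 4(4 + 2/3) = 56/3; numerator = 3(-27/176) - 2(51/80) = -1527/880; a_4 = (-1527/880)/(56/3) = -4581/49280

r = 5/3; a_0 = 1; a_1 = 9/5; a_2 = 51/80; a_3 = -27/176; a_4 = -4581/49280


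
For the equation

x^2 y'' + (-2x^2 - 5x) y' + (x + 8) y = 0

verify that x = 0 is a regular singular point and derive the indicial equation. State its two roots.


Divide by x^2 to reach normal form y'' + P_1(x) y' + P_2(x) y = 0 with P_1(x) = -2 - 5/x and P_2(x) = 1/x + 8/x^2.
x = 0 is a singular point because the y'-coefficient -2 - 5/x has a pole at x = 0 and the y-coefficient 1/x + 8/x^2 has a pole at x = 0.
It is a regular singular point because x P_1(x) = p(x) = -2x - 5 and x^2 P_2(x) = q(x) = x + 8 are polynomials, hence analytic at x = 0.
p(0) = -5,  q(0) = 8.
Indicial equation: r(r-1) + p(0) r + q(0) = 0, i.e. r^2 + (p(0) - 1) r + q(0) = 0, i.e. r^2 - 6 r + 8 = 0.
Discriminant: (-6)^2 - 4(8) = 4, so r = (6 ± 2)/2.
Solving: r_1 = 4, r_2 = 2.

indicial: r^2 - 6 r + 8 = 0; roots r_1 = 4, r_2 = 2


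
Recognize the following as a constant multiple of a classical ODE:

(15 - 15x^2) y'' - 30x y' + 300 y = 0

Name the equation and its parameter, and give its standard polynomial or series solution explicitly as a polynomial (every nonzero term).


All three coefficients share the factor 15; dividing through by 15 gives  (1 - x^2) y'' - 2x y' + 20 y = 0.
This matches the Legendre equation (1 - x^2) y'' - 2x y' + n(n+1) y = 0 (note the -2x y' term) with n(n+1) = 20, so n = 4; the polynomial solution is P_4(x).
With y = sum_k a_k x^k, matching x^k gives (k+2)(k+1) a_{k+2} = [k(k+1) - n(n+1)] a_k = (k - 4)(k + 5) a_k. The right side vanishes at k = 4, so the series with the parity of 4 terminates at degree 4.
Standard normalization (P_n(1) = 1): leading coefficient (2n)!/(2^n (n!)^2) = 40320/(16*576) = 35/8, so a_4 = 35/8. Work downward with a_k = (k+1)(k+2) a_{k+2} / ((k - 4)(k + 5)):
  a_2 = (3)(4)(35/8) / ((2 - 4)(2 + 5)) = (105/2)/(-14) = -15/4
  a_0 = (1)(2)(-15/4) / ((0 - 4)(0 + 5)) = (-15/2)/(-20) = 3/8
Hence P_4(x) = 35 x^4/8 - 15 x^2/4 + 3/8.

P_4(x); series = 35 x^4/8 - 15 x^2/4 + 3/8


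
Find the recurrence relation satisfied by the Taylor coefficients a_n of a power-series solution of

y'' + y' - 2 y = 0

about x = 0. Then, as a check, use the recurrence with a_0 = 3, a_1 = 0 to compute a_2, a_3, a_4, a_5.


Substitute y = sum_n a_n x^n.
y''(x) has coefficient (n+2)(n+1) a_{n+2} at x^n;
y'(x) has coefficient (n+1) a_{n+1} at x^n;
-2 y(x) has coefficient -2 a_n at x^n.
Matching x^n: (n+2)(n+1) a_{n+2} + (n+1) a_{n+1} - 2 a_n = 0.
Thus a_{n+2} = [-(n+1) a_{n+1} + 2 a_n] / ((n+1)(n+2)).

Check with a_0 = 3, a_1 = 0 (apply the recurrence for n = 0, 1, 2, 3): a_0 = 3, a_1 = 0, a_2 = 3, a_3 = -1, a_4 = 3/4, a_5 = -1/4.

a_(n+2) = [-(n+1) a_(n+1) + 2 a_n] / ((n+1)(n+2)); check: a_0 = 3, a_1 = 0, a_2 = 3, a_3 = -1, a_4 = 3/4, a_5 = -1/4


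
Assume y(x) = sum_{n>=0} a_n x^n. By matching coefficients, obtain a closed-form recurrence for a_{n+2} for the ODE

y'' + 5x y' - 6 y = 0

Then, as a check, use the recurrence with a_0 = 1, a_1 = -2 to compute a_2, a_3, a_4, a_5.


Substitute y = sum_n a_n x^n.
y''(x) has coefficient (n+2)(n+1) a_{n+2} at x^n;
5 x y'(x) has coefficient 5 n a_n at x^n (shift);
-6 y(x) has coefficient -6 a_n at x^n.
Matching x^n: (n+2)(n+1) a_{n+2} + (5n - 6) a_n = 0.
Thus a_{n+2} = (-5n + 6) / ((n+1)(n+2)) * a_n.

Check with a_0 = 1, a_1 = -2 (apply the recurrence for n = 0, 1, 2, 3): a_0 = 1, a_1 = -2, a_2 = 3, a_3 = -1/3, a_4 = -1, a_5 = 3/20.

a_(n+2) = (-5n + 6) / ((n+1)(n+2)) * a_n; check: a_0 = 1, a_1 = -2, a_2 = 3, a_3 = -1/3, a_4 = -1, a_5 = 3/20


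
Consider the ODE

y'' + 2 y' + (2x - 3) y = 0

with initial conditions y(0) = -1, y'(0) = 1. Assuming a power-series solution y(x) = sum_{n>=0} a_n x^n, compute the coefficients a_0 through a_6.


Ansatz: y(x) = sum_{n>=0} a_n x^n, so y'(x) = sum_{n>=1} n a_n x^(n-1) and y''(x) = sum_{n>=2} n(n-1) a_n x^(n-2).
Substitute into P(x) y'' + Q(x) y' + R(x) y = 0 with P(x) = 1, Q(x) = 2, R(x) = 2x - 3, and match powers of x.
Initial conditions: a_0 = -1, a_1 = 1.
Setting the coefficient of each power of x to zero and solving order by order (substituting the coefficients already found):
  x^0: 2 a_2 + 2 a_1 - 3 a_0 = 0  ->  2 a_2 = -2 a_1 + 3 a_0 = -5  ->  a_2 = -5/2
  x^1: 6 a_3 + 4 a_2 - 3 a_1 + 2 a_0 = 0  ->  6 a_3 = -4 a_2 + 3 a_1 - 2 a_0 = 15  ->  a_3 = 5/2
  x^2: 12 a_4 + 6 a_3 - 3 a_2 + 2 a_1 = 0  ->  12 a_4 = -6 a_3 + 3 a_2 - 2 a_1 = -49/2  ->  a_4 = -49/24
  x^3: 20 a_5 + 8 a_4 - 3 a_3 + 2 a_2 = 0  ->  20 a_5 = -8 a_4 + 3 a_3 - 2 a_2 = 173/6  ->  a_5 = 173/120
  x^4: 30 a_6 + 10 a_5 - 3 a_4 + 2 a_3 = 0  ->  30 a_6 = -10 a_5 + 3 a_4 - 2 a_3 = -613/24  ->  a_6 = -613/720
Truncated series: y(x) = -1 + x - (5/2) x^2 + (5/2) x^3 - (49/24) x^4 + (173/120) x^5 - (613/720) x^6 + O(x^7).

a_0 = -1; a_1 = 1; a_2 = -5/2; a_3 = 5/2; a_4 = -49/24; a_5 = 173/120; a_6 = -613/720


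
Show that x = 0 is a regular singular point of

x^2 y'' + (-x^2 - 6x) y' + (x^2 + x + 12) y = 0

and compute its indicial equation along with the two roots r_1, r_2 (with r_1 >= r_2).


Divide by x^2 to reach normal form y'' + P_1(x) y' + P_2(x) y = 0 with P_1(x) = -1 - 6/x and P_2(x) = 1 + 1/x + 12/x^2.
x = 0 is a singular point because the y'-coefficient -1 - 6/x has a pole at x = 0 and the y-coefficient 1 + 1/x + 12/x^2 has a pole at x = 0.
It is a regular singular point because x P_1(x) = p(x) = -x - 6 and x^2 P_2(x) = q(x) = x^2 + x + 12 are polynomials, hence analytic at x = 0.
p(0) = -6,  q(0) = 12.
Indicial equation: r(r-1) + p(0) r + q(0) = 0, i.e. r^2 + (p(0) - 1) r + q(0) = 0, i.e. r^2 - 7 r + 12 = 0.
Discriminant: (-7)^2 - 4(12) = 1, so r = (7 ± 1)/2.
Solving: r_1 = 4, r_2 = 3.

indicial: r^2 - 7 r + 12 = 0; roots r_1 = 4, r_2 = 3


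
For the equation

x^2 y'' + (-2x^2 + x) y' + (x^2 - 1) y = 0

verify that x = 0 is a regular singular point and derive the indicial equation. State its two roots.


Divide by x^2 to reach normal form y'' + P_1(x) y' + P_2(x) y = 0 with P_1(x) = -2 + 1/x and P_2(x) = 1 - 1/x^2.
x = 0 is a singular point because the y'-coefficient -2 + 1/x has a pole at x = 0 and the y-coefficient 1 - 1/x^2 has a pole at x = 0.
It is a regular singular point because x P_1(x) = p(x) = 1 - 2x and x^2 P_2(x) = q(x) = x^2 - 1 are polynomials, hence analytic at x = 0.
p(0) = 1,  q(0) = -1.
Indicial equation: r(r-1) + p(0) r + q(0) = 0, i.e. r^2 + (p(0) - 1) r + q(0) = 0, i.e. r^2 - 1 = 0.
Discriminant: (0)^2 - 4(-1) = 4, so r = (0 ± 2)/2.
Solving: r_1 = 1, r_2 = -1.

indicial: r^2 - 1 = 0; roots r_1 = 1, r_2 = -1


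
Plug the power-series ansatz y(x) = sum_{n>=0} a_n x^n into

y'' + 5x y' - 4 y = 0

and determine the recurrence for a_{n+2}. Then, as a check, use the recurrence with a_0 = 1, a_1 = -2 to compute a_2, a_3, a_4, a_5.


Substitute y = sum_n a_n x^n.
y''(x) has coefficient (n+2)(n+1) a_{n+2} at x^n;
5 x y'(x) has coefficient 5 n a_n at x^n (shift);
-4 y(x) has coefficient -4 a_n at x^n.
Matching x^n: (n+2)(n+1) a_{n+2} + (5n - 4) a_n = 0.
Thus a_{n+2} = (-5n + 4) / ((n+1)(n+2)) * a_n.

Check with a_0 = 1, a_1 = -2 (apply the recurrence for n = 0, 1, 2, 3): a_0 = 1, a_1 = -2, a_2 = 2, a_3 = 1/3, a_4 = -1, a_5 = -11/60.

a_(n+2) = (-5n + 4) / ((n+1)(n+2)) * a_n; check: a_0 = 1, a_1 = -2, a_2 = 2, a_3 = 1/3, a_4 = -1, a_5 = -11/60
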